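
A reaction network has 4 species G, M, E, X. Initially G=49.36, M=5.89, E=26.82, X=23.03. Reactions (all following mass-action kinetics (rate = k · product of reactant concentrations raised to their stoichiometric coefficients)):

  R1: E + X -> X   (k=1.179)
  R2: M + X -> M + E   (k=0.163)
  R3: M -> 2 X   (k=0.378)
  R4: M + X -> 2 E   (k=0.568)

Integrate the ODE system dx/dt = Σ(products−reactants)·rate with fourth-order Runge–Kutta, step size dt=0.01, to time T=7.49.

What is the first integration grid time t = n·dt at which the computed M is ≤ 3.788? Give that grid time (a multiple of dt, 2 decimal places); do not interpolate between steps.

Threshold first reached at t = 0.04

RK4 with dt=0.01: 749 steps to T=7.49. Trajectory (selected grid times):
t=0.00: G=49.36 M=5.89 E=26.82 X=23.03
t=0.03: G=49.36 M=4.02 E=15.22 X=20.80
t=0.04: G=49.36 M=3.56 E=12.85 X=20.26
t=0.83: G=49.36 M=0.00 E=0.00 X=16.10
t=1.66: G=49.36 M=0.00 E=0.00 X=16.09
t=2.50: G=49.36 M=0.00 E=0.00 X=16.09
t=3.33: G=49.36 M=0.00 E=0.00 X=16.09
t=4.16: G=49.36 M=0.00 E=0.00 X=16.09
t=4.99: G=49.36 M=0.00 E=0.00 X=16.09
t=5.83: G=49.36 M=0.00 E=0.00 X=16.09
t=6.66: G=49.36 M=0.00 E=0.00 X=16.09
t=7.49: G=49.36 M=0.00 E=0.00 X=16.09
M(0.03)=4.015 > 3.788 but M(0.04)=3.560 ≤ 3.788, so the first grid time is t=0.04.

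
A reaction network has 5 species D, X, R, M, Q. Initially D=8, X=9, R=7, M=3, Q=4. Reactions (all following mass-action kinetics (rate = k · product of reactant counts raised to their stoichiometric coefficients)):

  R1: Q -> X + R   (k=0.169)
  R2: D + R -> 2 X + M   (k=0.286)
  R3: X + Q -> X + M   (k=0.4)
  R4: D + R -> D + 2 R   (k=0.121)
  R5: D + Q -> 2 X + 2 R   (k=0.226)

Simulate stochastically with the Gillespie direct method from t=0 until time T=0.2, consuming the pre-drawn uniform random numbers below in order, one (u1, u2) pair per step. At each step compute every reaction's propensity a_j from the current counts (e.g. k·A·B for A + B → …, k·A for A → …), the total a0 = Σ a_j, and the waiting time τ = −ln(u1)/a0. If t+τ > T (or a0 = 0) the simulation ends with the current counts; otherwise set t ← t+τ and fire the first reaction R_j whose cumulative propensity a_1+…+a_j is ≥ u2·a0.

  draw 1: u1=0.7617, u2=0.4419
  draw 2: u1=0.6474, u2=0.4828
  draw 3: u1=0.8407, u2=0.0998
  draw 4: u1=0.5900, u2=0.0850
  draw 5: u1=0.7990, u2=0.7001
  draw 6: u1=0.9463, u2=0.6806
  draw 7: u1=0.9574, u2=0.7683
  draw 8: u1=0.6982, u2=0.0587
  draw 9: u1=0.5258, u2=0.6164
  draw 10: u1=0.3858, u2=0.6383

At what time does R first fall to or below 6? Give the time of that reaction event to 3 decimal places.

t=0.000: D=8 X=9 R=7 M=3 Q=4
Draw 1: a1=0.676, a2=16.016, a3=14.400, a4=6.776, a5=7.232, a0=45.100; τ=−ln(0.7617)/45.100=0.006 → t=0.006; u2·a0=0.4419·45.100=19.930; a1+a2=16.692 < 19.930 ≤ a1+…+a3=31.092 → R3 fires; D=8 X=9 R=7 M=4 Q=3
Draw 2: a1=0.507, a2=16.016, a3=10.800, a4=6.776, a5=5.424, a0=39.523; τ=−ln(0.6474)/39.523=0.011 → t=0.017; u2·a0=0.4828·39.523=19.082; a1+a2=16.523 < 19.082 ≤ a1+…+a3=27.323 → R3 fires; D=8 X=9 R=7 M=5 Q=2
Draw 3: a1=0.338, a2=16.016, a3=7.200, a4=6.776, a5=3.616, a0=33.946; τ=−ln(0.8407)/33.946=0.005 → t=0.022; u2·a0=0.0998·33.946=3.388; a1=0.338 < 3.388 ≤ a1+a2=16.354 → R2 fires; D=7 X=11 R=6 M=6 Q=2
Draw 4: a1=0.338, a2=12.012, a3=8.800, a4=5.082, a5=3.164, a0=29.396; τ=−ln(0.5900)/29.396=0.018 → t=0.040; u2·a0=0.0850·29.396=2.499; a1=0.338 < 2.499 ≤ a1+a2=12.350 → R2 fires; D=6 X=13 R=5 M=7 Q=2
Draw 5: a1=0.338, a2=8.580, a3=10.400, a4=3.630, a5=2.712, a0=25.660; τ=−ln(0.7990)/25.660=0.009 → t=0.049; u2·a0=0.7001·25.660=17.965; a1+a2=8.918 < 17.965 ≤ a1+…+a3=19.318 → R3 fires; D=6 X=13 R=5 M=8 Q=1
Draw 6: a1=0.169, a2=8.580, a3=5.200, a4=3.630, a5=1.356, a0=18.935; τ=−ln(0.9463)/18.935=0.003 → t=0.052; u2·a0=0.6806·18.935=12.887; a1+a2=8.749 < 12.887 ≤ a1+…+a3=13.949 → R3 fires; D=6 X=13 R=5 M=9 Q=0
Draw 7: a1=0.000, a2=8.580, a3=0.000, a4=3.630, a5=0.000, a0=12.210; τ=−ln(0.9574)/12.210=0.004 → t=0.055; u2·a0=0.7683·12.210=9.381; a1+…+a3=8.580 < 9.381 ≤ a1+…+a4=12.210 → R4 fires; D=6 X=13 R=6 M=9 Q=0
Draw 8: a1=0.000, a2=10.296, a3=0.000, a4=4.356, a5=0.000, a0=14.652; τ=−ln(0.6982)/14.652=0.025 → t=0.080; u2·a0=0.0587·14.652=0.860; a1=0.000 < 0.860 ≤ a1+a2=10.296 → R2 fires; D=5 X=15 R=5 M=10 Q=0
Draw 9: a1=0.000, a2=7.150, a3=0.000, a4=3.025, a5=0.000, a0=10.175; τ=−ln(0.5258)/10.175=0.063 → t=0.143; u2·a0=0.6164·10.175=6.272; a1=0.000 < 6.272 ≤ a1+a2=7.150 → R2 fires; D=4 X=17 R=4 M=11 Q=0
Draw 10: a1=0.000, a2=4.576, a3=0.000, a4=1.936, a5=0.000, a0=6.512; τ=−ln(0.3858)/6.512=0.146 → t=0.289 > T=0.2: stop.
R first becomes ≤ 6 when it reaches 6 at the event at t=0.022.

Threshold first reached at t = 0.022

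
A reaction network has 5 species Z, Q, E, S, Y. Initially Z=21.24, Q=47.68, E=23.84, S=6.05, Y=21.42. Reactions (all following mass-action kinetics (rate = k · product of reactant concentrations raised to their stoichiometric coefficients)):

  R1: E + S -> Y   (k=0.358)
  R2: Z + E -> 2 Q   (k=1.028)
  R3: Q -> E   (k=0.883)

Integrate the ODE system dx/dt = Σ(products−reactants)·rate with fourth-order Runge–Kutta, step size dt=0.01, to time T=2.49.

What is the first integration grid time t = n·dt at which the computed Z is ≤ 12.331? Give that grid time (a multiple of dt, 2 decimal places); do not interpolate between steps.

Threshold first reached at t = 0.03

RK4 with dt=0.01: 249 steps to T=2.49. Trajectory (selected grid times):
t=0.00: Z=21.24 Q=47.68 E=23.84 S=6.05 Y=21.42
t=0.02: Z=14.12 Q=60.95 E=16.89 S=5.25 Y=22.22
t=0.03: Z=11.99 Q=64.65 E=15.03 S=4.96 Y=22.51
t=0.28: Z=0.45 Q=71.54 E=16.30 S=1.58 Y=25.89
t=0.55: Z=0.00 Q=57.11 E=29.77 S=0.17 Y=27.30
t=0.83: Z=0.00 Q=44.60 E=42.11 S=0.00 Y=27.47
t=1.11: Z=0.00 Q=34.83 E=51.88 S=0.00 Y=27.47
t=1.38: Z=0.00 Q=27.44 E=59.27 S=0.00 Y=27.47
t=1.66: Z=0.00 Q=21.43 E=65.28 S=0.00 Y=27.47
t=1.94: Z=0.00 Q=16.74 E=69.97 S=0.00 Y=27.47
t=2.21: Z=0.00 Q=13.19 E=73.52 S=0.00 Y=27.47
t=2.49: Z=0.00 Q=10.30 E=76.41 S=0.00 Y=27.47
Z(0.02)=14.118 > 12.331 but Z(0.03)=11.989 ≤ 12.331, so the first grid time is t=0.03.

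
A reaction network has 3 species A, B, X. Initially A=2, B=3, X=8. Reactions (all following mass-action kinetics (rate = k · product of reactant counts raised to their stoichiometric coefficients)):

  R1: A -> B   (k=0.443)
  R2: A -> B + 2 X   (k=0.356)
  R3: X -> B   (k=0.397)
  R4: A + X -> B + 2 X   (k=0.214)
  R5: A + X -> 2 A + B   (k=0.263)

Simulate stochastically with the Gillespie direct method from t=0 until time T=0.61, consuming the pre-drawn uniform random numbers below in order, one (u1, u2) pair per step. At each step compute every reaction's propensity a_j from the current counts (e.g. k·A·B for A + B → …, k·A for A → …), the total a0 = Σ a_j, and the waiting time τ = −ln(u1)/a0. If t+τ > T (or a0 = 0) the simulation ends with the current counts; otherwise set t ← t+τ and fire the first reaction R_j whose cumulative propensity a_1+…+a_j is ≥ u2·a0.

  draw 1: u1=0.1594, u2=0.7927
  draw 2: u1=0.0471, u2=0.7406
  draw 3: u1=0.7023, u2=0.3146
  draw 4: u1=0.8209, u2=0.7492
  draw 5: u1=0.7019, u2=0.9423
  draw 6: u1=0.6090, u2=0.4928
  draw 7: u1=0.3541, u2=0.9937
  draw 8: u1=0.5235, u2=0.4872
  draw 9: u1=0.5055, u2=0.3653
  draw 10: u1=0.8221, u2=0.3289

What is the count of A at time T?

t=0.000: A=2 B=3 X=8
Draw 1: a1=0.886, a2=0.712, a3=3.176, a4=3.424, a5=4.208, a0=12.406; τ=−ln(0.1594)/12.406=0.148 → t=0.148; u2·a0=0.7927·12.406=9.834; a1+…+a4=8.198 < 9.834 ≤ a1+…+a5=12.406 → R5 fires; A=3 B=4 X=7
Draw 2: a1=1.329, a2=1.068, a3=2.779, a4=4.494, a5=5.523, a0=15.193; τ=−ln(0.0471)/15.193=0.201 → t=0.349; u2·a0=0.7406·15.193=11.252; a1+…+a4=9.670 < 11.252 ≤ a1+…+a5=15.193 → R5 fires; A=4 B=5 X=6
Draw 3: a1=1.772, a2=1.424, a3=2.382, a4=5.136, a5=6.312, a0=17.026; τ=−ln(0.7023)/17.026=0.021 → t=0.370; u2·a0=0.3146·17.026=5.356; a1+a2=3.196 < 5.356 ≤ a1+…+a3=5.578 → R3 fires; A=4 B=6 X=5
Draw 4: a1=1.772, a2=1.424, a3=1.985, a4=4.280, a5=5.260, a0=14.721; τ=−ln(0.8209)/14.721=0.013 → t=0.383; u2·a0=0.7492·14.721=11.029; a1+…+a4=9.461 < 11.029 ≤ a1+…+a5=14.721 → R5 fires; A=5 B=7 X=4
Draw 5: a1=2.215, a2=1.780, a3=1.588, a4=4.280, a5=5.260, a0=15.123; τ=−ln(0.7019)/15.123=0.023 → t=0.407; u2·a0=0.9423·15.123=14.250; a1+…+a4=9.863 < 14.250 ≤ a1+…+a5=15.123 → R5 fires; A=6 B=8 X=3
Draw 6: a1=2.658, a2=2.136, a3=1.191, a4=3.852, a5=4.734, a0=14.571; τ=−ln(0.6090)/14.571=0.034 → t=0.441; u2·a0=0.4928·14.571=7.181; a1+…+a3=5.985 < 7.181 ≤ a1+…+a4=9.837 → R4 fires; A=5 B=9 X=4
Draw 7: a1=2.215, a2=1.780, a3=1.588, a4=4.280, a5=5.260, a0=15.123; τ=−ln(0.3541)/15.123=0.069 → t=0.509; u2·a0=0.9937·15.123=15.028; a1+…+a4=9.863 < 15.028 ≤ a1+…+a5=15.123 → R5 fires; A=6 B=10 X=3
Draw 8: a1=2.658, a2=2.136, a3=1.191, a4=3.852, a5=4.734, a0=14.571; τ=−ln(0.5235)/14.571=0.044 → t=0.554; u2·a0=0.4872·14.571=7.099; a1+…+a3=5.985 < 7.099 ≤ a1+…+a4=9.837 → R4 fires; A=5 B=11 X=4
Draw 9: a1=2.215, a2=1.780, a3=1.588, a4=4.280, a5=5.260, a0=15.123; τ=−ln(0.5055)/15.123=0.045 → t=0.599; u2·a0=0.3653·15.123=5.524; a1+a2=3.995 < 5.524 ≤ a1+…+a3=5.583 → R3 fires; A=5 B=12 X=3
Draw 10: a1=2.215, a2=1.780, a3=1.191, a4=3.210, a5=3.945, a0=12.341; τ=−ln(0.8221)/12.341=0.016 → t=0.615 > T=0.61: stop.
Read off A at T=0.61: 5

A at T = 5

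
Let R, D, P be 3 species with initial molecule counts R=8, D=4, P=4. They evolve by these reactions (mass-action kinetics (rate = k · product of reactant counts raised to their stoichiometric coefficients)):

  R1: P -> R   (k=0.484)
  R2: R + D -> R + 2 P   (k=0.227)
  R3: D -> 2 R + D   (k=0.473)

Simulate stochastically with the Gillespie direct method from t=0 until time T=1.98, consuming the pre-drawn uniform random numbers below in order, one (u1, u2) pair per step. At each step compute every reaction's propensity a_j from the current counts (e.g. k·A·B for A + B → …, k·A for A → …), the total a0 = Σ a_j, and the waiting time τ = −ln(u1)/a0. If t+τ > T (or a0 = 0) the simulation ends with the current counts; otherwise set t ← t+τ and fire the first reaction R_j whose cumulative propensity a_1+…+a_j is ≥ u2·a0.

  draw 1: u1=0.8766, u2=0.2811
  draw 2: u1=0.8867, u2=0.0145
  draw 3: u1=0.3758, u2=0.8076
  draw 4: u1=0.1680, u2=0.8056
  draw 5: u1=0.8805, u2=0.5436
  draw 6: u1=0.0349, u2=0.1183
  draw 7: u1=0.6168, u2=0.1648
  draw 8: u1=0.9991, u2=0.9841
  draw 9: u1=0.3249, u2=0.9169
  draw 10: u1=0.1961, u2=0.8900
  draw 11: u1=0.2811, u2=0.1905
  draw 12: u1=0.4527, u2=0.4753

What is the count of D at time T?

D at T = 0

t=0.000: R=8 D=4 P=4
Draw 1: a1=1.936, a2=7.264, a3=1.892, a0=11.092; τ=−ln(0.8766)/11.092=0.012 → t=0.012; u2·a0=0.2811·11.092=3.118; a1=1.936 < 3.118 ≤ a1+a2=9.200 → R2 fires; R=8 D=3 P=6
Draw 2: a1=2.904, a2=5.448, a3=1.419, a0=9.771; τ=−ln(0.8867)/9.771=0.012 → t=0.024; u2·a0=0.0145·9.771=0.142 ≤ a1=2.904 → R1 fires; R=9 D=3 P=5
Draw 3: a1=2.420, a2=6.129, a3=1.419, a0=9.968; τ=−ln(0.3758)/9.968=0.098 → t=0.122; u2·a0=0.8076·9.968=8.050; a1=2.420 < 8.050 ≤ a1+a2=8.549 → R2 fires; R=9 D=2 P=7
Draw 4: a1=3.388, a2=4.086, a3=0.946, a0=8.420; τ=−ln(0.1680)/8.420=0.212 → t=0.334; u2·a0=0.8056·8.420=6.783; a1=3.388 < 6.783 ≤ a1+a2=7.474 → R2 fires; R=9 D=1 P=9
Draw 5: a1=4.356, a2=2.043, a3=0.473, a0=6.872; τ=−ln(0.8805)/6.872=0.019 → t=0.353; u2·a0=0.5436·6.872=3.736 ≤ a1=4.356 → R1 fires; R=10 D=1 P=8
Draw 6: a1=3.872, a2=2.270, a3=0.473, a0=6.615; τ=−ln(0.0349)/6.615=0.507 → t=0.860; u2·a0=0.1183·6.615=0.783 ≤ a1=3.872 → R1 fires; R=11 D=1 P=7
Draw 7: a1=3.388, a2=2.497, a3=0.473, a0=6.358; τ=−ln(0.6168)/6.358=0.076 → t=0.936; u2·a0=0.1648·6.358=1.048 ≤ a1=3.388 → R1 fires; R=12 D=1 P=6
Draw 8: a1=2.904, a2=2.724, a3=0.473, a0=6.101; τ=−ln(0.9991)/6.101=0.000 → t=0.936; u2·a0=0.9841·6.101=6.004; a1+a2=5.628 < 6.004 ≤ a1+…+a3=6.101 → R3 fires; R=14 D=1 P=6
Draw 9: a1=2.904, a2=3.178, a3=0.473, a0=6.555; τ=−ln(0.3249)/6.555=0.172 → t=1.108; u2·a0=0.9169·6.555=6.010; a1=2.904 < 6.010 ≤ a1+a2=6.082 → R2 fires; R=14 D=0 P=8
Draw 10: a1=3.872, a2=0.000, a3=0.000, a0=3.872; τ=−ln(0.1961)/3.872=0.421 → t=1.528; u2·a0=0.8900·3.872=3.446 ≤ a1=3.872 → R1 fires; R=15 D=0 P=7
Draw 11: a1=3.388, a2=0.000, a3=0.000, a0=3.388; τ=−ln(0.2811)/3.388=0.375 → t=1.903; u2·a0=0.1905·3.388=0.645 ≤ a1=3.388 → R1 fires; R=16 D=0 P=6
Draw 12: a1=2.904, a2=0.000, a3=0.000, a0=2.904; τ=−ln(0.4527)/2.904=0.273 → t=2.176 > T=1.98: stop.
Read off D at T=1.98: 0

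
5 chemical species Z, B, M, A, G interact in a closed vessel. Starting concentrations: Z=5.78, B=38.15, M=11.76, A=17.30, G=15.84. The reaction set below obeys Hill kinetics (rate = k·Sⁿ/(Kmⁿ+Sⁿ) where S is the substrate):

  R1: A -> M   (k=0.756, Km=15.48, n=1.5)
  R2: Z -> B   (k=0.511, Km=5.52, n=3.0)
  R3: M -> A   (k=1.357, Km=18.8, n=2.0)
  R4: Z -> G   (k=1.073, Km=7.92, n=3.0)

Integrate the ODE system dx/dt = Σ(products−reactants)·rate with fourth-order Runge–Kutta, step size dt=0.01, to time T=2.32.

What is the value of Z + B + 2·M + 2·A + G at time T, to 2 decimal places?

Check how each reaction changes W = Z + B + 2·M + 2·A + G (weight of products minus weight of reactants):
R1: A -> M: (2·1) − (2·1) = 2 − 2 = 0
R2: Z -> B: (1·1) − (1·1) = 1 − 1 = 0
R3: M -> A: (2·1) − (2·1) = 2 − 2 = 0
R4: Z -> G: (1·1) − (1·1) = 1 − 1 = 0
Every reaction leaves W unchanged, so W is conserved and no simulation is needed: W(T) = W(0) = 5.78 + 38.15 + 2·11.76 + 2·17.30 + 15.84 = 117.89

Value at T = 117.89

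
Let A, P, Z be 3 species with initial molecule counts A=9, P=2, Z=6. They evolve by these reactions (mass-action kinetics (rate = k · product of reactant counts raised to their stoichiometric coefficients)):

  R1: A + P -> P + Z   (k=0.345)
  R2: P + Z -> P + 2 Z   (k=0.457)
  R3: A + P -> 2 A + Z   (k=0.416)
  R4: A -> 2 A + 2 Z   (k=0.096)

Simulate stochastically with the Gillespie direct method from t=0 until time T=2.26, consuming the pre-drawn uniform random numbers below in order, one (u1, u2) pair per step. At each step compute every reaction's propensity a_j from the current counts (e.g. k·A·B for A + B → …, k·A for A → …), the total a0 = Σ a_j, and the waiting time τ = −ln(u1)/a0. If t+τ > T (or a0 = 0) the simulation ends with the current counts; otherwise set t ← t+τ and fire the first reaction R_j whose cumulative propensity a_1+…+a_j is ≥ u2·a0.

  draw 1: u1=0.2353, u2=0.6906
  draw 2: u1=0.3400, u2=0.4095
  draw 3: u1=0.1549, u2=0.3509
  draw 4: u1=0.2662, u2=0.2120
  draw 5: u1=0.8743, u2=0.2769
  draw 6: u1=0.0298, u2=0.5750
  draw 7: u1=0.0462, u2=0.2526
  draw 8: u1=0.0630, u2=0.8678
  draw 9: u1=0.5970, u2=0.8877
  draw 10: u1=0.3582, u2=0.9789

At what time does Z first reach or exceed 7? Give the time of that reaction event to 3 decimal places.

Threshold first reached at t = 0.072

t=0.000: A=9 P=2 Z=6
Draw 1: a1=6.210, a2=5.484, a3=7.488, a4=0.864, a0=20.046; τ=−ln(0.2353)/20.046=0.072 → t=0.072; u2·a0=0.6906·20.046=13.844; a1+a2=11.694 < 13.844 ≤ a1+…+a3=19.182 → R3 fires; A=10 P=1 Z=7
Draw 2: a1=3.450, a2=3.199, a3=4.160, a4=0.960, a0=11.769; τ=−ln(0.3400)/11.769=0.092 → t=0.164; u2·a0=0.4095·11.769=4.819; a1=3.450 < 4.819 ≤ a1+a2=6.649 → R2 fires; A=10 P=1 Z=8
Draw 3: a1=3.450, a2=3.656, a3=4.160, a4=0.960, a0=12.226; τ=−ln(0.1549)/12.226=0.153 → t=0.316; u2·a0=0.3509·12.226=4.290; a1=3.450 < 4.290 ≤ a1+a2=7.106 → R2 fires; A=10 P=1 Z=9
Draw 4: a1=3.450, a2=4.113, a3=4.160, a4=0.960, a0=12.683; τ=−ln(0.2662)/12.683=0.104 → t=0.421; u2·a0=0.2120·12.683=2.689 ≤ a1=3.450 → R1 fires; A=9 P=1 Z=10
Draw 5: a1=3.105, a2=4.570, a3=3.744, a4=0.864, a0=12.283; τ=−ln(0.8743)/12.283=0.011 → t=0.432; u2·a0=0.2769·12.283=3.401; a1=3.105 < 3.401 ≤ a1+a2=7.675 → R2 fires; A=9 P=1 Z=11
Draw 6: a1=3.105, a2=5.027, a3=3.744, a4=0.864, a0=12.740; τ=−ln(0.0298)/12.740=0.276 → t=0.707; u2·a0=0.5750·12.740=7.325; a1=3.105 < 7.325 ≤ a1+a2=8.132 → R2 fires; A=9 P=1 Z=12
Draw 7: a1=3.105, a2=5.484, a3=3.744, a4=0.864, a0=13.197; τ=−ln(0.0462)/13.197=0.233 → t=0.940; u2·a0=0.2526·13.197=3.334; a1=3.105 < 3.334 ≤ a1+a2=8.589 → R2 fires; A=9 P=1 Z=13
Draw 8: a1=3.105, a2=5.941, a3=3.744, a4=0.864, a0=13.654; τ=−ln(0.0630)/13.654=0.202 → t=1.143; u2·a0=0.8678·13.654=11.849; a1+a2=9.046 < 11.849 ≤ a1+…+a3=12.790 → R3 fires; A=10 P=0 Z=14
Draw 9: a1=0.000, a2=0.000, a3=0.000, a4=0.960, a0=0.960; τ=−ln(0.5970)/0.960=0.537 → t=1.680; u2·a0=0.8877·0.960=0.852; a1+…+a3=0.000 < 0.852 ≤ a1+…+a4=0.960 → R4 fires; A=11 P=0 Z=16
Draw 10: a1=0.000, a2=0.000, a3=0.000, a4=1.056, a0=1.056; τ=−ln(0.3582)/1.056=0.972 → t=2.652 > T=2.26: stop.
Z first becomes ≥ 7 when it reaches 7 at the event at t=0.072.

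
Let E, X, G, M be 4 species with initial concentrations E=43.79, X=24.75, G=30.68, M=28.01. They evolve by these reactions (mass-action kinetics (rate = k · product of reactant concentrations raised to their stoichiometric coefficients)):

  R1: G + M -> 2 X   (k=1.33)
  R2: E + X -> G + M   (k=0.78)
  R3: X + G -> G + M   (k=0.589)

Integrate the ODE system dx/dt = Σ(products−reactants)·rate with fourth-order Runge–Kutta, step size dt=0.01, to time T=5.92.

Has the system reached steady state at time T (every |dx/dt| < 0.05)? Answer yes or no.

RK4 with dt=0.01: 592 steps to T=5.92. Trajectory (selected grid times):
t=0.00: E=43.79 X=24.75 G=30.68 M=28.01
t=0.66: E=0.00 X=83.77 G=0.00 M=43.46
t=1.32: E=0.00 X=83.77 G=0.00 M=43.46
t=1.97: E=0.00 X=83.77 G=0.00 M=43.46
t=2.63: E=0.00 X=83.77 G=0.00 M=43.46
t=3.29: E=0.00 X=83.77 G=0.00 M=43.46
t=3.95: E=0.00 X=83.77 G=0.00 M=43.46
t=4.60: E=0.00 X=83.77 G=0.00 M=43.46
t=5.26: E=0.00 X=83.77 G=0.00 M=43.46
t=5.92: E=0.00 X=83.77 G=0.00 M=43.46
Rates at T: R1=0.0000, R2=0.0000, R3=0.0000
dx/dt at T (Σ net stoichiometry × rate): E=-0.0000, X=+0.0000, G=-0.0000, M=-0.0000
Largest |dx/dt| is |+0.0000| (X) < 0.05 → steady.

Steady state at T: yes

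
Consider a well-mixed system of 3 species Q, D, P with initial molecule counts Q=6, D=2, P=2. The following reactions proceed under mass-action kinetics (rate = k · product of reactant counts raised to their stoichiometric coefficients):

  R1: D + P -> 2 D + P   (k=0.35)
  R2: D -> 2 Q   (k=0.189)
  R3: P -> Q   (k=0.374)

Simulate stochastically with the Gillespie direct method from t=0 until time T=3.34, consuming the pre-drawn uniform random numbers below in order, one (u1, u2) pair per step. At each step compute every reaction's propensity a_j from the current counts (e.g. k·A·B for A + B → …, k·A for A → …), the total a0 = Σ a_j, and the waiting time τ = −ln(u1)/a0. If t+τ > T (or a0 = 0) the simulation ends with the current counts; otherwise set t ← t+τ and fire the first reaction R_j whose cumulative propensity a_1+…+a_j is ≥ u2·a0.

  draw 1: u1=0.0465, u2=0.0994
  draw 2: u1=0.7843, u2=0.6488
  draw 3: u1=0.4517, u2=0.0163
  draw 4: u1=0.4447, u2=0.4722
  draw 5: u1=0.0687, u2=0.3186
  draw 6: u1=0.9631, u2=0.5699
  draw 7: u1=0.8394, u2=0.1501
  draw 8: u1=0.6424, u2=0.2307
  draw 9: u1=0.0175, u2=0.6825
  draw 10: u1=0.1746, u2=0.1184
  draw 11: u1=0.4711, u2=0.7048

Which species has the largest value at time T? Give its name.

Dominant species at T: D

t=0.000: Q=6 D=2 P=2
Draw 1: a1=1.400, a2=0.378, a3=0.748, a0=2.526; τ=−ln(0.0465)/2.526=1.215 → t=1.215; u2·a0=0.0994·2.526=0.251 ≤ a1=1.400 → R1 fires; Q=6 D=3 P=2
Draw 2: a1=2.100, a2=0.567, a3=0.748, a0=3.415; τ=−ln(0.7843)/3.415=0.071 → t=1.286; u2·a0=0.6488·3.415=2.216; a1=2.100 < 2.216 ≤ a1+a2=2.667 → R2 fires; Q=8 D=2 P=2
Draw 3: a1=1.400, a2=0.378, a3=0.748, a0=2.526; τ=−ln(0.4517)/2.526=0.315 → t=1.600; u2·a0=0.0163·2.526=0.041 ≤ a1=1.400 → R1 fires; Q=8 D=3 P=2
Draw 4: a1=2.100, a2=0.567, a3=0.748, a0=3.415; τ=−ln(0.4447)/3.415=0.237 → t=1.838; u2·a0=0.4722·3.415=1.613 ≤ a1=2.100 → R1 fires; Q=8 D=4 P=2
Draw 5: a1=2.800, a2=0.756, a3=0.748, a0=4.304; τ=−ln(0.0687)/4.304=0.622 → t=2.460; u2·a0=0.3186·4.304=1.371 ≤ a1=2.800 → R1 fires; Q=8 D=5 P=2
Draw 6: a1=3.500, a2=0.945, a3=0.748, a0=5.193; τ=−ln(0.9631)/5.193=0.007 → t=2.467; u2·a0=0.5699·5.193=2.959 ≤ a1=3.500 → R1 fires; Q=8 D=6 P=2
Draw 7: a1=4.200, a2=1.134, a3=0.748, a0=6.082; τ=−ln(0.8394)/6.082=0.029 → t=2.496; u2·a0=0.1501·6.082=0.913 ≤ a1=4.200 → R1 fires; Q=8 D=7 P=2
Draw 8: a1=4.900, a2=1.323, a3=0.748, a0=6.971; τ=−ln(0.6424)/6.971=0.063 → t=2.559; u2·a0=0.2307·6.971=1.608 ≤ a1=4.900 → R1 fires; Q=8 D=8 P=2
Draw 9: a1=5.600, a2=1.512, a3=0.748, a0=7.860; τ=−ln(0.0175)/7.860=0.515 → t=3.074; u2·a0=0.6825·7.860=5.364 ≤ a1=5.600 → R1 fires; Q=8 D=9 P=2
Draw 10: a1=6.300, a2=1.701, a3=0.748, a0=8.749; τ=−ln(0.1746)/8.749=0.199 → t=3.274; u2·a0=0.1184·8.749=1.036 ≤ a1=6.300 → R1 fires; Q=8 D=10 P=2
Draw 11: a1=7.000, a2=1.890, a3=0.748, a0=9.638; τ=−ln(0.4711)/9.638=0.078 → t=3.352 > T=3.34: stop.
At T=3.34: Q=8 D=10 P=2; the largest is D.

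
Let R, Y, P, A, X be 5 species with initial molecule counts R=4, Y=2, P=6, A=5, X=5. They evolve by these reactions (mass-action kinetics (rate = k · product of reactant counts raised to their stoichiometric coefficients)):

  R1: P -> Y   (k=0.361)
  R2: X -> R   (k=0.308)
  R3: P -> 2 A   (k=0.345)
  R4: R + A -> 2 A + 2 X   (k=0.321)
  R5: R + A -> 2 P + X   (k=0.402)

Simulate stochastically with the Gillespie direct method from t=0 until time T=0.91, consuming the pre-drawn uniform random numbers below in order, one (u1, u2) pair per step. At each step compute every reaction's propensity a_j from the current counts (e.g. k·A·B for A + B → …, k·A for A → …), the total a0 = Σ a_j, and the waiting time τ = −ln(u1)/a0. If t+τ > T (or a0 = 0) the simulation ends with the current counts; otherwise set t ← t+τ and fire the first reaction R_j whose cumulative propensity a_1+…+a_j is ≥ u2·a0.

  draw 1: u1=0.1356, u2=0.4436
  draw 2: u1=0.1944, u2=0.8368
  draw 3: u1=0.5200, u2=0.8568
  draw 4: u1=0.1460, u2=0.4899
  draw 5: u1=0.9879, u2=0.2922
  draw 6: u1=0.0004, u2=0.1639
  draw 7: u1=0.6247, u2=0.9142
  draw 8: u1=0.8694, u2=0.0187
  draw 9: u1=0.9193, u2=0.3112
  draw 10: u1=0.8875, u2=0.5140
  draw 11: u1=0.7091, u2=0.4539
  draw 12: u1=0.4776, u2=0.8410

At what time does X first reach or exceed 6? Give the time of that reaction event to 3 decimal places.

t=0.000: R=4 Y=2 P=6 A=5 X=5
Draw 1: a1=2.166, a2=1.540, a3=2.070, a4=6.420, a5=8.040, a0=20.236; τ=−ln(0.1356)/20.236=0.099 → t=0.099; u2·a0=0.4436·20.236=8.977; a1+…+a3=5.776 < 8.977 ≤ a1+…+a4=12.196 → R4 fires; R=3 Y=2 P=6 A=6 X=7
Draw 2: a1=2.166, a2=2.156, a3=2.070, a4=5.778, a5=7.236, a0=19.406; τ=−ln(0.1944)/19.406=0.084 → t=0.183; u2·a0=0.8368·19.406=16.239; a1+…+a4=12.170 < 16.239 ≤ a1+…+a5=19.406 → R5 fires; R=2 Y=2 P=8 A=5 X=8
Draw 3: a1=2.888, a2=2.464, a3=2.760, a4=3.210, a5=4.020, a0=15.342; τ=−ln(0.5200)/15.342=0.043 → t=0.226; u2·a0=0.8568·15.342=13.145; a1+…+a4=11.322 < 13.145 ≤ a1+…+a5=15.342 → R5 fires; R=1 Y=2 P=10 A=4 X=9
Draw 4: a1=3.610, a2=2.772, a3=3.450, a4=1.284, a5=1.608, a0=12.724; τ=−ln(0.1460)/12.724=0.151 → t=0.377; u2·a0=0.4899·12.724=6.233; a1=3.610 < 6.233 ≤ a1+a2=6.382 → R2 fires; R=2 Y=2 P=10 A=4 X=8
Draw 5: a1=3.610, a2=2.464, a3=3.450, a4=2.568, a5=3.216, a0=15.308; τ=−ln(0.9879)/15.308=0.001 → t=0.378; u2·a0=0.2922·15.308=4.473; a1=3.610 < 4.473 ≤ a1+a2=6.074 → R2 fires; R=3 Y=2 P=10 A=4 X=7
Draw 6: a1=3.610, a2=2.156, a3=3.450, a4=3.852, a5=4.824, a0=17.892; τ=−ln(0.0004)/17.892=0.437 → t=0.815; u2·a0=0.1639·17.892=2.932 ≤ a1=3.610 → R1 fires; R=3 Y=3 P=9 A=4 X=7
Draw 7: a1=3.249, a2=2.156, a3=3.105, a4=3.852, a5=4.824, a0=17.186; τ=−ln(0.6247)/17.186=0.027 → t=0.842; u2·a0=0.9142·17.186=15.711; a1+…+a4=12.362 < 15.711 ≤ a1+…+a5=17.186 → R5 fires; R=2 Y=3 P=11 A=3 X=8
Draw 8: a1=3.971, a2=2.464, a3=3.795, a4=1.926, a5=2.412, a0=14.568; τ=−ln(0.8694)/14.568=0.010 → t=0.852; u2·a0=0.0187·14.568=0.272 ≤ a1=3.971 → R1 fires; R=2 Y=4 P=10 A=3 X=8
Draw 9: a1=3.610, a2=2.464, a3=3.450, a4=1.926, a5=2.412, a0=13.862; τ=−ln(0.9193)/13.862=0.006 → t=0.858; u2·a0=0.3112·13.862=4.314; a1=3.610 < 4.314 ≤ a1+a2=6.074 → R2 fires; R=3 Y=4 P=10 A=3 X=7
Draw 10: a1=3.610, a2=2.156, a3=3.450, a4=2.889, a5=3.618, a0=15.723; τ=−ln(0.8875)/15.723=0.008 → t=0.866; u2·a0=0.5140·15.723=8.082; a1+a2=5.766 < 8.082 ≤ a1+…+a3=9.216 → R3 fires; R=3 Y=4 P=9 A=5 X=7
Draw 11: a1=3.249, a2=2.156, a3=3.105, a4=4.815, a5=6.030, a0=19.355; τ=−ln(0.7091)/19.355=0.018 → t=0.883; u2·a0=0.4539·19.355=8.785; a1+…+a3=8.510 < 8.785 ≤ a1+…+a4=13.325 → R4 fires; R=2 Y=4 P=9 A=6 X=9
Draw 12: a1=3.249, a2=2.772, a3=3.105, a4=3.852, a5=4.824, a0=17.802; τ=−ln(0.4776)/17.802=0.042 → t=0.925 > T=0.91: stop.
X first becomes ≥ 6 when it reaches 7 at the event at t=0.099.

Threshold first reached at t = 0.099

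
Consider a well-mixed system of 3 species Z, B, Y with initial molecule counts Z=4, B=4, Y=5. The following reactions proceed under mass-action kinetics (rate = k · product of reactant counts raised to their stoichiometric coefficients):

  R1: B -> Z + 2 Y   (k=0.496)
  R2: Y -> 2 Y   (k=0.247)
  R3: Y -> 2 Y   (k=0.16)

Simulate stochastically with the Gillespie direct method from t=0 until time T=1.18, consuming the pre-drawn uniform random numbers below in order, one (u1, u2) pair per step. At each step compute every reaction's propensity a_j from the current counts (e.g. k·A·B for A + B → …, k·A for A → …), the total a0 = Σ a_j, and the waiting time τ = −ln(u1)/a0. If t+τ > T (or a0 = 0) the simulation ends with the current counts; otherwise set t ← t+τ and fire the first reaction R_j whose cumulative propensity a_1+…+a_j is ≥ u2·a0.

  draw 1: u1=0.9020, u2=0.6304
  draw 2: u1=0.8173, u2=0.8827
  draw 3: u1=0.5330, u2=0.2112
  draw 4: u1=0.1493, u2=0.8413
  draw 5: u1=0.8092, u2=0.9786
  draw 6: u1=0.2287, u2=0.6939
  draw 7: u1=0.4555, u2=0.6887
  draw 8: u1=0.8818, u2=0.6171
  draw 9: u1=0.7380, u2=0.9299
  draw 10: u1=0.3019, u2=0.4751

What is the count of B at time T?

t=0.000: Z=4 B=4 Y=5
Draw 1: a1=1.984, a2=1.235, a3=0.800, a0=4.019; τ=−ln(0.9020)/4.019=0.026 → t=0.026; u2·a0=0.6304·4.019=2.534; a1=1.984 < 2.534 ≤ a1+a2=3.219 → R2 fires; Z=4 B=4 Y=6
Draw 2: a1=1.984, a2=1.482, a3=0.960, a0=4.426; τ=−ln(0.8173)/4.426=0.046 → t=0.071; u2·a0=0.8827·4.426=3.907; a1+a2=3.466 < 3.907 ≤ a1+…+a3=4.426 → R3 fires; Z=4 B=4 Y=7
Draw 3: a1=1.984, a2=1.729, a3=1.120, a0=4.833; τ=−ln(0.5330)/4.833=0.130 → t=0.201; u2·a0=0.2112·4.833=1.021 ≤ a1=1.984 → R1 fires; Z=5 B=3 Y=9
Draw 4: a1=1.488, a2=2.223, a3=1.440, a0=5.151; τ=−ln(0.1493)/5.151=0.369 → t=0.571; u2·a0=0.8413·5.151=4.334; a1+a2=3.711 < 4.334 ≤ a1+…+a3=5.151 → R3 fires; Z=5 B=3 Y=10
Draw 5: a1=1.488, a2=2.470, a3=1.600, a0=5.558; τ=−ln(0.8092)/5.558=0.038 → t=0.609; u2·a0=0.9786·5.558=5.439; a1+a2=3.958 < 5.439 ≤ a1+…+a3=5.558 → R3 fires; Z=5 B=3 Y=11
Draw 6: a1=1.488, a2=2.717, a3=1.760, a0=5.965; τ=−ln(0.2287)/5.965=0.247 → t=0.856; u2·a0=0.6939·5.965=4.139; a1=1.488 < 4.139 ≤ a1+a2=4.205 → R2 fires; Z=5 B=3 Y=12
Draw 7: a1=1.488, a2=2.964, a3=1.920, a0=6.372; τ=−ln(0.4555)/6.372=0.123 → t=0.979; u2·a0=0.6887·6.372=4.388; a1=1.488 < 4.388 ≤ a1+a2=4.452 → R2 fires; Z=5 B=3 Y=13
Draw 8: a1=1.488, a2=3.211, a3=2.080, a0=6.779; τ=−ln(0.8818)/6.779=0.019 → t=0.998; u2·a0=0.6171·6.779=4.183; a1=1.488 < 4.183 ≤ a1+a2=4.699 → R2 fires; Z=5 B=3 Y=14
Draw 9: a1=1.488, a2=3.458, a3=2.240, a0=7.186; τ=−ln(0.7380)/7.186=0.042 → t=1.040; u2·a0=0.9299·7.186=6.682; a1+a2=4.946 < 6.682 ≤ a1+…+a3=7.186 → R3 fires; Z=5 B=3 Y=15
Draw 10: a1=1.488, a2=3.705, a3=2.400, a0=7.593; τ=−ln(0.3019)/7.593=0.158 → t=1.198 > T=1.18: stop.
Read off B at T=1.18: 3

B at T = 3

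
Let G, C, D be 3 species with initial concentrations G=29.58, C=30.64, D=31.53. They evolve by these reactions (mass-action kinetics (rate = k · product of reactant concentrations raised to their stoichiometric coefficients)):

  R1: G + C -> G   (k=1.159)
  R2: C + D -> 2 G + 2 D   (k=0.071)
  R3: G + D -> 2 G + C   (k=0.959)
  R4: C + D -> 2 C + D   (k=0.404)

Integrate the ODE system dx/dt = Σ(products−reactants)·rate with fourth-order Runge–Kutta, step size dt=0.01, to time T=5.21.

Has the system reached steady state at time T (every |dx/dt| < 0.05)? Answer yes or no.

Steady state at T: yes

RK4 with dt=0.01: 521 steps to T=5.21. Trajectory (selected grid times):
t=0.00: G=29.58 C=30.64 D=31.53
t=0.58: G=65.04 C=0.00 D=0.00
t=1.16: G=65.04 C=0.00 D=0.00
t=1.74: G=65.04 C=0.00 D=0.00
t=2.32: G=65.04 C=0.00 D=0.00
t=2.89: G=65.04 C=0.00 D=0.00
t=3.47: G=65.04 C=0.00 D=0.00
t=4.05: G=65.04 C=0.00 D=0.00
t=4.63: G=65.04 C=0.00 D=0.00
t=5.21: G=65.04 C=0.00 D=0.00
Rates at T: R1=0.0000, R2=0.0000, R3=0.0000, R4=0.0000
dx/dt at T (Σ net stoichiometry × rate): G=+0.0000, C=-0.0000, D=-0.0000
Largest |dx/dt| is |-0.0000| (C) < 0.05 → steady.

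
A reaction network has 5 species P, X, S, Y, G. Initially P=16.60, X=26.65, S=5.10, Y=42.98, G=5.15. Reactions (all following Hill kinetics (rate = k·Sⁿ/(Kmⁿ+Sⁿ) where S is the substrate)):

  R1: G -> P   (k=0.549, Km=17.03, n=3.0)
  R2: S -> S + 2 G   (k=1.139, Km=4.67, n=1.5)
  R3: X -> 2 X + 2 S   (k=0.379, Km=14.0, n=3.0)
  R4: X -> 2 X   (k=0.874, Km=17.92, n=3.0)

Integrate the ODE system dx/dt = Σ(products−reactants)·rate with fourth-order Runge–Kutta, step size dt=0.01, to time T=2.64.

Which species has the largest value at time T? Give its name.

RK4 with dt=0.01: 264 steps to T=2.64. Trajectory (selected grid times):
t=0.00: P=16.60 X=26.65 S=5.10 Y=42.98 G=5.15
t=0.29: P=16.60 X=26.94 S=5.29 Y=42.98 G=5.50
t=0.59: P=16.61 X=27.24 S=5.49 Y=42.98 G=5.87
t=0.88: P=16.62 X=27.54 S=5.69 Y=42.98 G=6.24
t=1.17: P=16.63 X=27.84 S=5.88 Y=42.98 G=6.62
t=1.47: P=16.64 X=28.15 S=6.08 Y=42.98 G=7.01
t=1.76: P=16.65 X=28.45 S=6.28 Y=42.98 G=7.40
t=2.05: P=16.66 X=28.75 S=6.48 Y=42.98 G=7.79
t=2.35: P=16.68 X=29.06 S=6.68 Y=42.98 G=8.20
t=2.64: P=16.69 X=29.37 S=6.88 Y=42.98 G=8.61
At T=2.64: P=16.69 X=29.37 S=6.88 Y=42.98 G=8.61; the largest is Y.

Dominant species at T: Y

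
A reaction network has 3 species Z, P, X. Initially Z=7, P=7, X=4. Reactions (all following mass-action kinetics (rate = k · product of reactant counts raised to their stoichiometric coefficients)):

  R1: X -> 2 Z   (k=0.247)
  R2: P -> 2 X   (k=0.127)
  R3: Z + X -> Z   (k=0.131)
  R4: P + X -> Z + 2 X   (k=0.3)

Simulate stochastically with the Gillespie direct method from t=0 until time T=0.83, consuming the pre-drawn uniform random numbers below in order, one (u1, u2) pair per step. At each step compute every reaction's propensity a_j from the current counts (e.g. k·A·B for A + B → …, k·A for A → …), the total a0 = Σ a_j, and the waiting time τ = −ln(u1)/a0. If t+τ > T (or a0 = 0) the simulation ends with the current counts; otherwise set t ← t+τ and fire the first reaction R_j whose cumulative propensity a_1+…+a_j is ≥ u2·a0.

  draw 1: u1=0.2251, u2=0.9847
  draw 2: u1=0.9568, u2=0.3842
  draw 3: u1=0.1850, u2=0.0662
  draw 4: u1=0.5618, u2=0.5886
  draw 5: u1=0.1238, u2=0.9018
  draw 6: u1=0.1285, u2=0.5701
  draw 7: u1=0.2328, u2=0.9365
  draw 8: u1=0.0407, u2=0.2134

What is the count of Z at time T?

t=0.000: Z=7 P=7 X=4
Draw 1: a1=0.988, a2=0.889, a3=3.668, a4=8.400, a0=13.945; τ=−ln(0.2251)/13.945=0.107 → t=0.107; u2·a0=0.9847·13.945=13.732; a1+…+a3=5.545 < 13.732 ≤ a1+…+a4=13.945 → R4 fires; Z=8 P=6 X=5
Draw 2: a1=1.235, a2=0.762, a3=5.240, a4=9.000, a0=16.237; τ=−ln(0.9568)/16.237=0.003 → t=0.110; u2·a0=0.3842·16.237=6.238; a1+a2=1.997 < 6.238 ≤ a1+…+a3=7.237 → R3 fires; Z=8 P=6 X=4
Draw 3: a1=0.988, a2=0.762, a3=4.192, a4=7.200, a0=13.142; τ=−ln(0.1850)/13.142=0.128 → t=0.238; u2·a0=0.0662·13.142=0.870 ≤ a1=0.988 → R1 fires; Z=10 P=6 X=3
Draw 4: a1=0.741, a2=0.762, a3=3.930, a4=5.400, a0=10.833; τ=−ln(0.5618)/10.833=0.053 → t=0.291; u2·a0=0.5886·10.833=6.376; a1+…+a3=5.433 < 6.376 ≤ a1+…+a4=10.833 → R4 fires; Z=11 P=5 X=4
Draw 5: a1=0.988, a2=0.635, a3=5.764, a4=6.000, a0=13.387; τ=−ln(0.1238)/13.387=0.156 → t=0.447; u2·a0=0.9018·13.387=12.072; a1+…+a3=7.387 < 12.072 ≤ a1+…+a4=13.387 → R4 fires; Z=12 P=4 X=5
Draw 6: a1=1.235, a2=0.508, a3=7.860, a4=6.000, a0=15.603; τ=−ln(0.1285)/15.603=0.132 → t=0.579; u2·a0=0.5701·15.603=8.895; a1+a2=1.743 < 8.895 ≤ a1+…+a3=9.603 → R3 fires; Z=12 P=4 X=4
Draw 7: a1=0.988, a2=0.508, a3=6.288, a4=4.800, a0=12.584; τ=−ln(0.2328)/12.584=0.116 → t=0.695; u2·a0=0.9365·12.584=11.785; a1+…+a3=7.784 < 11.785 ≤ a1+…+a4=12.584 → R4 fires; Z=13 P=3 X=5
Draw 8: a1=1.235, a2=0.381, a3=8.515, a4=4.500, a0=14.631; τ=−ln(0.0407)/14.631=0.219 → t=0.913 > T=0.83: stop.
Read off Z at T=0.83: 13

Z at T = 13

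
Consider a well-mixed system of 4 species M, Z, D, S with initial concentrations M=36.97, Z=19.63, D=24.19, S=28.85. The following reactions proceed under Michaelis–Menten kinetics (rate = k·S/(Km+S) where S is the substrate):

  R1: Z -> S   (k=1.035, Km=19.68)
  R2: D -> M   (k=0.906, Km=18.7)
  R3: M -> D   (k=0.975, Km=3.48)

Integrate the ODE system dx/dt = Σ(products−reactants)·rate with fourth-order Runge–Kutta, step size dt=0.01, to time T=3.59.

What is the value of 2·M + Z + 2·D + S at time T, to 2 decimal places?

Check how each reaction changes W = 2·M + Z + 2·D + S (weight of products minus weight of reactants):
R1: Z -> S: (1·1) − (1·1) = 1 − 1 = 0
R2: D -> M: (2·1) − (2·1) = 2 − 2 = 0
R3: M -> D: (2·1) − (2·1) = 2 − 2 = 0
Every reaction leaves W unchanged, so W is conserved and no simulation is needed: W(T) = W(0) = 2·36.97 + 19.63 + 2·24.19 + 28.85 = 170.80

Value at T = 170.80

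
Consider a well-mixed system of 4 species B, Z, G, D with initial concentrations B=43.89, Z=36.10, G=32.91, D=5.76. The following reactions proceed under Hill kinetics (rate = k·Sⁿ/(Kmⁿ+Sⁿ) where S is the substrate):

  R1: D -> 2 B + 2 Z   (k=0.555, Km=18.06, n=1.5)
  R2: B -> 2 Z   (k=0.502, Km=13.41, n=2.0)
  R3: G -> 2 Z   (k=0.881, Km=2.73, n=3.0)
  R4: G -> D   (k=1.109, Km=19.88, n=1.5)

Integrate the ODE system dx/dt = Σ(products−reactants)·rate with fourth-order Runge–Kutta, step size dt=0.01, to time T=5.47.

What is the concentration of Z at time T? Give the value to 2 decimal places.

Z at T = 52.01

RK4 with dt=0.01: 547 steps to T=5.47. Trajectory (selected grid times):
t=0.00: B=43.89 Z=36.10 G=32.91 D=5.76
t=0.61: B=43.72 Z=37.84 G=31.92 D=6.16
t=1.22: B=43.56 Z=39.59 G=30.93 D=6.55
t=1.82: B=43.40 Z=41.32 G=29.97 D=6.93
t=2.43: B=43.26 Z=43.09 G=28.99 D=7.30
t=3.04: B=43.12 Z=44.86 G=28.03 D=7.65
t=3.65: B=42.99 Z=46.65 G=27.07 D=8.00
t=4.25: B=42.87 Z=48.41 G=26.14 D=8.32
t=4.86: B=42.76 Z=50.20 G=25.20 D=8.64
t=5.47: B=42.65 Z=52.01 G=24.27 D=8.95
Read off Z at T=5.47: 52.01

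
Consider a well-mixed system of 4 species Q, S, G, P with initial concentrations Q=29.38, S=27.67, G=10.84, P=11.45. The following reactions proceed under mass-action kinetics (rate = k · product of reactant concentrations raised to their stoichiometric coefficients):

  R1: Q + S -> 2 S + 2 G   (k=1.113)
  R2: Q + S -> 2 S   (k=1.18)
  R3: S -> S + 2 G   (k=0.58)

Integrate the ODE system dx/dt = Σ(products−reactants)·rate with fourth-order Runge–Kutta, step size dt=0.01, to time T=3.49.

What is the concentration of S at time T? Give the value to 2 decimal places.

S at T = 57.05

RK4 with dt=0.01: 349 steps to T=3.49. Trajectory (selected grid times):
t=0.00: Q=29.38 S=27.67 G=10.84 P=11.45
t=0.39: Q=0.00 S=57.05 G=64.80 P=11.45
t=0.78: Q=0.00 S=57.05 G=90.61 P=11.45
t=1.16: Q=0.00 S=57.05 G=115.76 P=11.45
t=1.55: Q=0.00 S=57.05 G=141.57 P=11.45
t=1.94: Q=0.00 S=57.05 G=167.38 P=11.45
t=2.33: Q=0.00 S=57.05 G=193.19 P=11.45
t=2.71: Q=0.00 S=57.05 G=218.34 P=11.45
t=3.10: Q=0.00 S=57.05 G=244.15 P=11.45
t=3.49: Q=0.00 S=57.05 G=269.96 P=11.45
Read off S at T=3.49: 57.05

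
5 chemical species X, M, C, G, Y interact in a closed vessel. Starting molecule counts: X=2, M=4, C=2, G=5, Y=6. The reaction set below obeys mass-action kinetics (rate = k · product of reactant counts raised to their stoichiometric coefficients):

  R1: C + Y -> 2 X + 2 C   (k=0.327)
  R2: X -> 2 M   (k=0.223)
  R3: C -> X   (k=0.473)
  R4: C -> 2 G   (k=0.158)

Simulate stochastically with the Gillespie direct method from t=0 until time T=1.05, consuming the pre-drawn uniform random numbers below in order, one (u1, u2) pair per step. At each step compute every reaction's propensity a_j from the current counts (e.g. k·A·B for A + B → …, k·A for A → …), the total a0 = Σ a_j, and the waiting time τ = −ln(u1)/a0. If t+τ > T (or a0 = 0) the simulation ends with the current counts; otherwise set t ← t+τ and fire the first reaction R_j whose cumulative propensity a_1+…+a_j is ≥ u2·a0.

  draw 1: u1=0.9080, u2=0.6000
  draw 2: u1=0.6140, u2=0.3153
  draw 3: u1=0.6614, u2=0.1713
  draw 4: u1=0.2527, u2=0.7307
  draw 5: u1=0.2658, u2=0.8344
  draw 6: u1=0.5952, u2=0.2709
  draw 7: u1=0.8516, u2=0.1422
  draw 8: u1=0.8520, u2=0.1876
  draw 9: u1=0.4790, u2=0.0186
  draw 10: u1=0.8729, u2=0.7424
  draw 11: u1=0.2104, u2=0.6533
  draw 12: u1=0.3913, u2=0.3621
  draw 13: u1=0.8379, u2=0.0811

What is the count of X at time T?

t=0.000: X=2 M=4 C=2 G=5 Y=6
Draw 1: a1=3.924, a2=0.446, a3=0.946, a4=0.316, a0=5.632; τ=−ln(0.9080)/5.632=0.017 → t=0.017; u2·a0=0.6000·5.632=3.379 ≤ a1=3.924 → R1 fires; X=4 M=4 C=3 G=5 Y=5
Draw 2: a1=4.905, a2=0.892, a3=1.419, a4=0.474, a0=7.690; τ=−ln(0.6140)/7.690=0.063 → t=0.081; u2·a0=0.3153·7.690=2.425 ≤ a1=4.905 → R1 fires; X=6 M=4 C=4 G=5 Y=4
Draw 3: a1=5.232, a2=1.338, a3=1.892, a4=0.632, a0=9.094; τ=−ln(0.6614)/9.094=0.045 → t=0.126; u2·a0=0.1713·9.094=1.558 ≤ a1=5.232 → R1 fires; X=8 M=4 C=5 G=5 Y=3
Draw 4: a1=4.905, a2=1.784, a3=2.365, a4=0.790, a0=9.844; τ=−ln(0.2527)/9.844=0.140 → t=0.266; u2·a0=0.7307·9.844=7.193; a1+a2=6.689 < 7.193 ≤ a1+…+a3=9.054 → R3 fires; X=9 M=4 C=4 G=5 Y=3
Draw 5: a1=3.924, a2=2.007, a3=1.892, a4=0.632, a0=8.455; τ=−ln(0.2658)/8.455=0.157 → t=0.422; u2·a0=0.8344·8.455=7.055; a1+a2=5.931 < 7.055 ≤ a1+…+a3=7.823 → R3 fires; X=10 M=4 C=3 G=5 Y=3
Draw 6: a1=2.943, a2=2.230, a3=1.419, a4=0.474, a0=7.066; τ=−ln(0.5952)/7.066=0.073 → t=0.496; u2·a0=0.2709·7.066=1.914 ≤ a1=2.943 → R1 fires; X=12 M=4 C=4 G=5 Y=2
Draw 7: a1=2.616, a2=2.676, a3=1.892, a4=0.632, a0=7.816; τ=−ln(0.8516)/7.816=0.021 → t=0.516; u2·a0=0.1422·7.816=1.111 ≤ a1=2.616 → R1 fires; X=14 M=4 C=5 G=5 Y=1
Draw 8: a1=1.635, a2=3.122, a3=2.365, a4=0.790, a0=7.912; τ=−ln(0.8520)/7.912=0.020 → t=0.537; u2·a0=0.1876·7.912=1.484 ≤ a1=1.635 → R1 fires; X=16 M=4 C=6 G=5 Y=0
Draw 9: a1=0.000, a2=3.568, a3=2.838, a4=0.948, a0=7.354; τ=−ln(0.4790)/7.354=0.100 → t=0.637; u2·a0=0.0186·7.354=0.137; a1=0.000 < 0.137 ≤ a1+a2=3.568 → R2 fires; X=15 M=6 C=6 G=5 Y=0
Draw 10: a1=0.000, a2=3.345, a3=2.838, a4=0.948, a0=7.131; τ=−ln(0.8729)/7.131=0.019 → t=0.656; u2·a0=0.7424·7.131=5.294; a1+a2=3.345 < 5.294 ≤ a1+…+a3=6.183 → R3 fires; X=16 M=6 C=5 G=5 Y=0
Draw 11: a1=0.000, a2=3.568, a3=2.365, a4=0.790, a0=6.723; τ=−ln(0.2104)/6.723=0.232 → t=0.888; u2·a0=0.6533·6.723=4.392; a1+a2=3.568 < 4.392 ≤ a1+…+a3=5.933 → R3 fires; X=17 M=6 C=4 G=5 Y=0
Draw 12: a1=0.000, a2=3.791, a3=1.892, a4=0.632, a0=6.315; τ=−ln(0.3913)/6.315=0.149 → t=1.036; u2·a0=0.3621·6.315=2.287; a1=0.000 < 2.287 ≤ a1+a2=3.791 → R2 fires; X=16 M=8 C=4 G=5 Y=0
Draw 13: a1=0.000, a2=3.568, a3=1.892, a4=0.632, a0=6.092; τ=−ln(0.8379)/6.092=0.029 → t=1.065 > T=1.05: stop.
Read off X at T=1.05: 16

X at T = 16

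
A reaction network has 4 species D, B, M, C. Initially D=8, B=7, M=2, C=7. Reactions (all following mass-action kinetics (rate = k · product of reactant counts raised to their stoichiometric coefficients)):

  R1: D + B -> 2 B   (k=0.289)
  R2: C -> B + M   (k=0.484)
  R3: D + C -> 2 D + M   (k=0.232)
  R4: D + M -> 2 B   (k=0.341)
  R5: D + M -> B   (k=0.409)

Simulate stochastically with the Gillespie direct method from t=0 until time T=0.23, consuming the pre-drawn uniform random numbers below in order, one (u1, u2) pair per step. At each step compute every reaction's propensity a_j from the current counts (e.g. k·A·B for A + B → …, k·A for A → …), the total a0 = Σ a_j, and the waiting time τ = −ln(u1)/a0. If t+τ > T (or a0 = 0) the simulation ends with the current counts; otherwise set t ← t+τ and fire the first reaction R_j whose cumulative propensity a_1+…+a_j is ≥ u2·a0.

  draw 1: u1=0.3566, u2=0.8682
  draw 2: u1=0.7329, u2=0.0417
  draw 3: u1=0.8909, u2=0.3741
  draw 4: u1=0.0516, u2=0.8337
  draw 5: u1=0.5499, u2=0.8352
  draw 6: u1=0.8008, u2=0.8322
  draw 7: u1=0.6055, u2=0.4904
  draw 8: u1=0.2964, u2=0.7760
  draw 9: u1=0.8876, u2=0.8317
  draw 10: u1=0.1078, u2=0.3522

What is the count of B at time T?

t=0.000: D=8 B=7 M=2 C=7
Draw 1: a1=16.184, a2=3.388, a3=12.992, a4=5.456, a5=6.544, a0=44.564; τ=−ln(0.3566)/44.564=0.023 → t=0.023; u2·a0=0.8682·44.564=38.690; a1+…+a4=38.020 < 38.690 ≤ a1+…+a5=44.564 → R5 fires; D=7 B=8 M=1 C=7
Draw 2: a1=16.184, a2=3.388, a3=11.368, a4=2.387, a5=2.863, a0=36.190; τ=−ln(0.7329)/36.190=0.009 → t=0.032; u2·a0=0.0417·36.190=1.509 ≤ a1=16.184 → R1 fires; D=6 B=9 M=1 C=7
Draw 3: a1=15.606, a2=3.388, a3=9.744, a4=2.046, a5=2.454, a0=33.238; τ=−ln(0.8909)/33.238=0.003 → t=0.035; u2·a0=0.3741·33.238=12.434 ≤ a1=15.606 → R1 fires; D=5 B=10 M=1 C=7
Draw 4: a1=14.450, a2=3.388, a3=8.120, a4=1.705, a5=2.045, a0=29.708; τ=−ln(0.0516)/29.708=0.100 → t=0.135; u2·a0=0.8337·29.708=24.768; a1+a2=17.838 < 24.768 ≤ a1+…+a3=25.958 → R3 fires; D=6 B=10 M=2 C=6
Draw 5: a1=17.340, a2=2.904, a3=8.352, a4=4.092, a5=4.908, a0=37.596; τ=−ln(0.5499)/37.596=0.016 → t=0.151; u2·a0=0.8352·37.596=31.400; a1+…+a3=28.596 < 31.400 ≤ a1+…+a4=32.688 → R4 fires; D=5 B=12 M=1 C=6
Draw 6: a1=17.340, a2=2.904, a3=6.960, a4=1.705, a5=2.045, a0=30.954; τ=−ln(0.8008)/30.954=0.007 → t=0.158; u2·a0=0.8322·30.954=25.760; a1+a2=20.244 < 25.760 ≤ a1+…+a3=27.204 → R3 fires; D=6 B=12 M=2 C=5
Draw 7: a1=20.808, a2=2.420, a3=6.960, a4=4.092, a5=4.908, a0=39.188; τ=−ln(0.6055)/39.188=0.013 → t=0.171; u2·a0=0.4904·39.188=19.218 ≤ a1=20.808 → R1 fires; D=5 B=13 M=2 C=5
Draw 8: a1=18.785, a2=2.420, a3=5.800, a4=3.410, a5=4.090, a0=34.505; τ=−ln(0.2964)/34.505=0.035 → t=0.206; u2·a0=0.7760·34.505=26.776; a1+a2=21.205 < 26.776 ≤ a1+…+a3=27.005 → R3 fires; D=6 B=13 M=3 C=4
Draw 9: a1=22.542, a2=1.936, a3=5.568, a4=6.138, a5=7.362, a0=43.546; τ=−ln(0.8876)/43.546=0.003 → t=0.209; u2·a0=0.8317·43.546=36.217; a1+…+a4=36.184 < 36.217 ≤ a1+…+a5=43.546 → R5 fires; D=5 B=14 M=2 C=4
Draw 10: a1=20.230, a2=1.936, a3=4.640, a4=3.410, a5=4.090, a0=34.306; τ=−ln(0.1078)/34.306=0.065 → t=0.274 > T=0.23: stop.
Read off B at T=0.23: 14

B at T = 14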